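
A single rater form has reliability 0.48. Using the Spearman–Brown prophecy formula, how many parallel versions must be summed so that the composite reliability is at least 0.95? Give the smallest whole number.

k ≥ ρ*(1−ρ₁)/(ρ₁(1−ρ*)) = 0.95·0.52 / (0.48·0.05) = 20.583.
Smallest integer k = 21.

21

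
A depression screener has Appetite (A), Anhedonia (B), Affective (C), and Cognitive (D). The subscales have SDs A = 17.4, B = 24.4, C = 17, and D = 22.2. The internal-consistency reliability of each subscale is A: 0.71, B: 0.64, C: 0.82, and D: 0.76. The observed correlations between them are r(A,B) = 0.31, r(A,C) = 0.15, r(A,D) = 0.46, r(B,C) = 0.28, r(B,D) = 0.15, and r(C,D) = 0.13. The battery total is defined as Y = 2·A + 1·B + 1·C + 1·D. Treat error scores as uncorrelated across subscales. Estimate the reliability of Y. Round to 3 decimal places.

0.836

Var(Y) = 2²·17.4² + 24.4² + 17² + 22.2² + 2·[2·17.4·24.4·0.31 + 2·17.4·17·0.15 + 2·17.4·22.2·0.46 + 24.4·17·0.28 + 24.4·22.2·0.15 + 17·22.2·0.13] = 2588.24 + 1907.61 = 4495.85.
With uncorrelated errors the cross-covariances are all true-score covariance, so they carry over unchanged; only the diagonal terms shrink to ρᵢσᵢ².
True-score variance = [2²·17.4²·0.71 + 24.4²·0.64 + 17²·0.82 + 22.2²·0.76] + 1907.61 = 1852.41 + 1907.61 = 3760.01.
Reliability = 3760.01 / 4495.85 = 0.836.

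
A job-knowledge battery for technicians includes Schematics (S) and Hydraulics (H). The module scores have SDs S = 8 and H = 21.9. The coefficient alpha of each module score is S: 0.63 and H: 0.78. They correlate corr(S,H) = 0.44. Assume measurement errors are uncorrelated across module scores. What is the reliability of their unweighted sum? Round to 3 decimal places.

Var(S+H) = 8² + 21.9² + 2·[8·21.9·0.44] = 543.61 + 154.176 = 697.786.
With uncorrelated errors the cross-covariances are all true-score covariance, so they carry over unchanged; only the diagonal terms shrink to ρᵢσᵢ².
True-score variance = [8²·0.63 + 21.9²·0.78] + 154.176 = 414.416 + 154.176 = 568.592.
Reliability = 568.592 / 697.786 = 0.815.

0.815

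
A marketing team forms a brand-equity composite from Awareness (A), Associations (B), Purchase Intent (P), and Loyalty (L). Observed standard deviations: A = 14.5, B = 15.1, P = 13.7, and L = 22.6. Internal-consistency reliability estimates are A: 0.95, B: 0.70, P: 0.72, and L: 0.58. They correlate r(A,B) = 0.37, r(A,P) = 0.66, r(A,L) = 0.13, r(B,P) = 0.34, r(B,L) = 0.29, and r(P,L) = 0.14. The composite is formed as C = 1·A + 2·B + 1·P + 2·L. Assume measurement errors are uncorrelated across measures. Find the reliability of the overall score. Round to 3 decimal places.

Var(C) = 14.5² + 2²·15.1² + 13.7² + 2²·22.6² + 2·[2·14.5·15.1·0.37 + 14.5·13.7·0.66 + 2·14.5·22.6·0.13 + 2·15.1·13.7·0.34 + 4·15.1·22.6·0.29 + 2·13.7·22.6·0.14] = 3353.02 + 2003.12 = 5356.14.
Under uncorrelated errors the observed covariances equal the true-score covariances, so only the own-variance terms attenuate.
True-score variance = [14.5²·0.95 + 2²·15.1²·0.70 + 13.7²·0.72 + 2²·22.6²·0.58] + 2003.12 = 2158.27 + 2003.12 = 4161.39.
Reliability = 4161.39 / 5356.14 = 0.777.

0.777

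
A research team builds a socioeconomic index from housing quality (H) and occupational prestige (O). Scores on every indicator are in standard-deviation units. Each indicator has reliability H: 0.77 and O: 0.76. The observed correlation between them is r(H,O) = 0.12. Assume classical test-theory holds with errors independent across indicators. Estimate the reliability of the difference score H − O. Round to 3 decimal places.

0.733

Var(H−O) = 1 + 1 − 2·0.12 = 2 − 0.24 = 1.76.
With uncorrelated errors the cross-covariances are all true-score covariance, so they carry over unchanged; only the diagonal terms shrink to ρᵢσᵢ².
True-score variance = [0.77 + 0.76] − 0.24 = 1.53 − 0.24 = 1.29.
Reliability = 1.29 / 1.76 = 0.733.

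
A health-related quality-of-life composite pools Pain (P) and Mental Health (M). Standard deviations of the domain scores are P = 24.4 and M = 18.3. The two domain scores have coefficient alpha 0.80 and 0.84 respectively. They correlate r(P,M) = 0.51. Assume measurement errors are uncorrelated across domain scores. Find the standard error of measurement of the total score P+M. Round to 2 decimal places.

13.14

Var(total) = 930.25 + 455.45 = 1385.7.
True-score variance = 757.596 + 455.45 = 1213.05, so reliability = 0.8754.
Error variance = 1385.7 − 1213.05 = 172.654; SEM = √172.654 = 13.14.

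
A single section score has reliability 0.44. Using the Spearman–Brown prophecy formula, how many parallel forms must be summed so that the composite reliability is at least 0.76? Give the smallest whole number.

5

k ≥ ρ*(1−ρ₁)/(ρ₁(1−ρ*)) = 0.76·0.56 / (0.44·0.24) = 4.030.
Smallest integer k = 5.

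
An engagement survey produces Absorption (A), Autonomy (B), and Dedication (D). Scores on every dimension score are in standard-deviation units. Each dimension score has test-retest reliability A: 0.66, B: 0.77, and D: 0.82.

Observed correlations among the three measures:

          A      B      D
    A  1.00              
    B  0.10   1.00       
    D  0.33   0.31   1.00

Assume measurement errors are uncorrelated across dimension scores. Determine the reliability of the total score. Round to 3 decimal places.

Var(A+B+D) = 3 + 2·[0.10 + 0.33 + 0.31] = 3 + 1.48 = 4.48.
Because errors are independent across components, Cov(Tᵢ,Tⱼ) = Cov(Xᵢ,Xⱼ); the off-diagonal part of the true-score variance is the same as above.
True-score variance = [0.66 + 0.77 + 0.82] + 1.48 = 2.25 + 1.48 = 3.73.
Reliability = 3.73 / 4.48 = 0.833.

0.833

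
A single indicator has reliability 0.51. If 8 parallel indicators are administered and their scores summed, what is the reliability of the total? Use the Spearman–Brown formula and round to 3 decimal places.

0.893

ρ_k = kρ / (1 + (k−1)ρ) = 8·0.51 / (1 + 7·0.51) = 4.080 / 4.570 = 0.893.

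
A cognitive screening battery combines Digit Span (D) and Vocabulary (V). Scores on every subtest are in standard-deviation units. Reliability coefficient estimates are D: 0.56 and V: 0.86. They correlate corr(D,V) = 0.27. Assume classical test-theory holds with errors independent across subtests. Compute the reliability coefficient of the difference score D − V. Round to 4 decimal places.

0.6027

Var(D−V) = 1 + 1 − 2·0.27 = 2 − 0.54 = 1.46.
Under uncorrelated errors the observed covariances equal the true-score covariances, so only the own-variance terms attenuate.
True-score variance = [0.56 + 0.86] − 0.54 = 1.42 − 0.54 = 0.88.
Reliability = 0.88 / 1.46 = 0.6027.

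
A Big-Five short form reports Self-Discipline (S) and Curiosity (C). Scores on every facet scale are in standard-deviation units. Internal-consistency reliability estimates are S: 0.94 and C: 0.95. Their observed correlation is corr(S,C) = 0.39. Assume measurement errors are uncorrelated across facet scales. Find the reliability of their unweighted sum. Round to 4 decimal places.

0.9604

Var(S+C) = 2 + 2·[0.39] = 2 + 0.78 = 2.78.
With uncorrelated errors the cross-covariances are all true-score covariance, so they carry over unchanged; only the diagonal terms shrink to ρᵢσᵢ².
True-score variance = [0.94 + 0.95] + 0.78 = 1.89 + 0.78 = 2.67.
Reliability = 2.67 / 2.78 = 0.9604.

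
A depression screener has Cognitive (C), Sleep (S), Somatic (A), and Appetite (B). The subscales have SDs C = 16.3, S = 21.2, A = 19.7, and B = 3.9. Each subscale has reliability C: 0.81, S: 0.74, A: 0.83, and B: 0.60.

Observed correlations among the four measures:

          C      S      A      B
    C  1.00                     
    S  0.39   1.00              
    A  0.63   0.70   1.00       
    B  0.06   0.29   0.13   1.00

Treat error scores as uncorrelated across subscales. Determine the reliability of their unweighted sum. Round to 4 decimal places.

Var(C+S+A+B) = 16.3² + 21.2² + 19.7² + 3.9² + 2·[16.3·21.2·0.39 + 16.3·19.7·0.63 + 16.3·3.9·0.06 + 21.2·19.7·0.70 + 21.2·3.9·0.29 + 19.7·3.9·0.13] = 1118.43 + 1334.39 = 2452.82.
With uncorrelated errors the cross-covariances are all true-score covariance, so they carry over unchanged; only the diagonal terms shrink to ρᵢσᵢ².
True-score variance = [16.3²·0.81 + 21.2²·0.74 + 19.7²·0.83 + 3.9²·0.60] + 1334.39 = 879.035 + 1334.39 = 2213.43.
Reliability = 2213.43 / 2452.82 = 0.9024.

0.9024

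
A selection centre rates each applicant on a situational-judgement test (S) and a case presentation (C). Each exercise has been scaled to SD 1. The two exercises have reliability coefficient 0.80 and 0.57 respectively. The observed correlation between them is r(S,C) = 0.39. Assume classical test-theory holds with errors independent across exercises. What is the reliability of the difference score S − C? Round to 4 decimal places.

Var(S−C) = 1 + 1 − 2·0.39 = 2 − 0.78 = 1.22.
Under uncorrelated errors the observed covariances equal the true-score covariances, so only the own-variance terms attenuate.
True-score variance = [0.80 + 0.57] − 0.78 = 1.37 − 0.78 = 0.59.
Reliability = 0.59 / 1.22 = 0.4836.

0.4836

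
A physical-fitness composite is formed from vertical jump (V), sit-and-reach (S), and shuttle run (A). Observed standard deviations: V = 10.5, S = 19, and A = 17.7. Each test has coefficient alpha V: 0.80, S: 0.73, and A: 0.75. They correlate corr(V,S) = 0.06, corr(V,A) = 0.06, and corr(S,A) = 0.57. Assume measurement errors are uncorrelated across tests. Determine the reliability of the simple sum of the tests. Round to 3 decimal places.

Var(V+S+A) = 10.5² + 19² + 17.7² + 2·[10.5·19·0.06 + 10.5·17.7·0.06 + 19·17.7·0.57] = 784.54 + 429.624 = 1214.16.
With uncorrelated errors the cross-covariances are all true-score covariance, so they carry over unchanged; only the diagonal terms shrink to ρᵢσᵢ².
True-score variance = [10.5²·0.80 + 19²·0.73 + 17.7²·0.75] + 429.624 = 586.697 + 429.624 = 1016.32.
Reliability = 1016.32 / 1214.16 = 0.837.

0.837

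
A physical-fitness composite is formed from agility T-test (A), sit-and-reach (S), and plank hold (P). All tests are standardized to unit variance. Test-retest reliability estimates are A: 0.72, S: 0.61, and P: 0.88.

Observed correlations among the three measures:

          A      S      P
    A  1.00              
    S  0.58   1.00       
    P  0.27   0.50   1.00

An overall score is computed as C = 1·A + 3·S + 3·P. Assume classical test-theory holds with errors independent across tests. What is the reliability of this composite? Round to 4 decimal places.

Var(C) = 1 + 3² + 3² + 2·[3·0.58 + 3·0.27 + 9·0.50] = 19 + 14.1 = 33.1.
Under uncorrelated errors the observed covariances equal the true-score covariances, so only the own-variance terms attenuate.
True-score variance = [0.72 + 3²·0.61 + 3²·0.88] + 14.1 = 14.13 + 14.1 = 28.23.
Reliability = 28.23 / 33.1 = 0.8529.

0.8529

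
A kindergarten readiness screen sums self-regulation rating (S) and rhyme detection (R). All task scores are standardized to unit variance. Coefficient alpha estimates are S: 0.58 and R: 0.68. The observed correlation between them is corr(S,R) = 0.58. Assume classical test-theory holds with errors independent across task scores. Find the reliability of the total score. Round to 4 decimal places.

Var(S+R) = 2 + 2·[0.58] = 2 + 1.16 = 3.16.
Under uncorrelated errors the observed covariances equal the true-score covariances, so only the own-variance terms attenuate.
True-score variance = [0.58 + 0.68] + 1.16 = 1.26 + 1.16 = 2.42.
Reliability = 2.42 / 3.16 = 0.7658.

0.7658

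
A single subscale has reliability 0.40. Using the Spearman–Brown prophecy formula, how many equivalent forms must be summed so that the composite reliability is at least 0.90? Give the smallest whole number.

14

k ≥ ρ*(1−ρ₁)/(ρ₁(1−ρ*)) = 0.90·0.60 / (0.40·0.10) = 13.500.
Smallest integer k = 14.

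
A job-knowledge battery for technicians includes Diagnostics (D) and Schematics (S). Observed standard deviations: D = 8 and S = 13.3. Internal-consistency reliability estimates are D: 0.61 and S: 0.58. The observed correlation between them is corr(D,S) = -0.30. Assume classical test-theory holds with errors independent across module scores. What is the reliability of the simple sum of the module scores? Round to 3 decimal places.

0.439

Var(D+S) = 8² + 13.3² + 2·[8·13.3·(-0.30)] = 240.89 − 63.84 = 177.05.
Under uncorrelated errors the observed covariances equal the true-score covariances, so only the own-variance terms attenuate.
True-score variance = [8²·0.61 + 13.3²·0.58] − 63.84 = 141.636 − 63.84 = 77.7962.
Reliability = 77.7962 / 177.05 = 0.439.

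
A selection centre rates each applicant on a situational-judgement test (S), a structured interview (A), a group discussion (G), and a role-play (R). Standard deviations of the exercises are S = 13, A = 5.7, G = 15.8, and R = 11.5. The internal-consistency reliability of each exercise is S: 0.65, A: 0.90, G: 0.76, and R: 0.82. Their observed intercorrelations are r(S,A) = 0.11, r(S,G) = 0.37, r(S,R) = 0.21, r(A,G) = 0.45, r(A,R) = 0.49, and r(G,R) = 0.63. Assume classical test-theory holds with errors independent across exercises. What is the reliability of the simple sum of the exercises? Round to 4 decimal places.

0.8771

Var(S+A+G+R) = 13² + 5.7² + 15.8² + 11.5² + 2·[13·5.7·0.11 + 13·15.8·0.37 + 13·11.5·0.21 + 5.7·15.8·0.45 + 5.7·11.5·0.49 + 15.8·11.5·0.63] = 583.38 + 605.323 = 1188.7.
With uncorrelated errors the cross-covariances are all true-score covariance, so they carry over unchanged; only the diagonal terms shrink to ρᵢσᵢ².
True-score variance = [13²·0.65 + 5.7²·0.90 + 15.8²·0.76 + 11.5²·0.82] + 605.323 = 437.262 + 605.323 = 1042.59.
Reliability = 1042.59 / 1188.7 = 0.8771.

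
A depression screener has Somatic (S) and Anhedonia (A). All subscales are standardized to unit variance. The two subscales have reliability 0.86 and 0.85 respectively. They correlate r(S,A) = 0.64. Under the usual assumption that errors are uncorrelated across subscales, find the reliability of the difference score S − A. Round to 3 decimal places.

Var(S−A) = 1 + 1 − 2·0.64 = 2 − 1.28 = 0.72.
With uncorrelated errors the cross-covariances are all true-score covariance, so they carry over unchanged; only the diagonal terms shrink to ρᵢσᵢ².
True-score variance = [0.86 + 0.85] − 1.28 = 1.71 − 1.28 = 0.43.
Reliability = 0.43 / 0.72 = 0.597.

0.597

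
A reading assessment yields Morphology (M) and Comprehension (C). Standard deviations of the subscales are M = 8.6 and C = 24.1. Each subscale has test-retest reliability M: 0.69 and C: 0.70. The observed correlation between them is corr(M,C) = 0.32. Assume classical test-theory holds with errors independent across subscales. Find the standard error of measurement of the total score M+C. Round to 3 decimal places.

14.042

Var(total) = 654.77 + 132.646 = 787.416.
True-score variance = 457.599 + 132.646 = 590.246, so reliability = 0.7496.
Error variance = 787.416 − 590.246 = 197.171; SEM = √197.171 = 14.042.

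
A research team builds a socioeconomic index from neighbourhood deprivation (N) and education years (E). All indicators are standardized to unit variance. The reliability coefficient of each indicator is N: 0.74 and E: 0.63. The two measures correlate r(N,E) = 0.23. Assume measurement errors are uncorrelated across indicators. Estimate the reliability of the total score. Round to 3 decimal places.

Var(N+E) = 2 + 2·[0.23] = 2 + 0.46 = 2.46.
Because errors are independent across components, Cov(Tᵢ,Tⱼ) = Cov(Xᵢ,Xⱼ); the off-diagonal part of the true-score variance is the same as above.
True-score variance = [0.74 + 0.63] + 0.46 = 1.37 + 0.46 = 1.83.
Reliability = 1.83 / 2.46 = 0.744.

0.744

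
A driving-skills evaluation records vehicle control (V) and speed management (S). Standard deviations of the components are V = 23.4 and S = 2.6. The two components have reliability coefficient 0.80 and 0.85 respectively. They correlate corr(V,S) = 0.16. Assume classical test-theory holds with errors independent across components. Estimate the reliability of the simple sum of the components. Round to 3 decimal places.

0.807

Var(V+S) = 23.4² + 2.6² + 2·[23.4·2.6·0.16] = 554.32 + 19.4688 = 573.789.
With uncorrelated errors the cross-covariances are all true-score covariance, so they carry over unchanged; only the diagonal terms shrink to ρᵢσᵢ².
True-score variance = [23.4²·0.80 + 2.6²·0.85] + 19.4688 = 443.794 + 19.4688 = 463.263.
Reliability = 463.263 / 573.789 = 0.807.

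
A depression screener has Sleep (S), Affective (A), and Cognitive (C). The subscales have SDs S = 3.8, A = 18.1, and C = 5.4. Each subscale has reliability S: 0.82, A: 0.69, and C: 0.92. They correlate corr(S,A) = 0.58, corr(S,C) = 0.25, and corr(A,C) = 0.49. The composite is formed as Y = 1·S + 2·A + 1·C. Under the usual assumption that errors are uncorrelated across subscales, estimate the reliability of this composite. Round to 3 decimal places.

Var(Y) = 3.8² + 2²·18.1² + 5.4² + 2·[2·3.8·18.1·0.58 + 3.8·5.4·0.25 + 2·18.1·5.4·0.49] = 1354.04 + 361.4 = 1715.44.
Under uncorrelated errors the observed covariances equal the true-score covariances, so only the own-variance terms attenuate.
True-score variance = [3.8²·0.82 + 2²·18.1²·0.69 + 5.4²·0.92] + 361.4 = 942.872 + 361.4 = 1304.27.
Reliability = 1304.27 / 1715.44 = 0.760.

0.760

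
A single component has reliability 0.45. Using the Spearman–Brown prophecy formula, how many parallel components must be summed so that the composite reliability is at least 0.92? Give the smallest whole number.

k ≥ ρ*(1−ρ₁)/(ρ₁(1−ρ*)) = 0.92·0.55 / (0.45·0.08) = 14.056.
Smallest integer k = 15.

15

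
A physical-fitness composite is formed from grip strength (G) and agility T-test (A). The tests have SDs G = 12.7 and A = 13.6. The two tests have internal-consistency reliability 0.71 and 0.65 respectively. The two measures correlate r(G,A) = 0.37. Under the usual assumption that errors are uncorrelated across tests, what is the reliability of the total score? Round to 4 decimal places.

0.7648

Var(G+A) = 12.7² + 13.6² + 2·[12.7·13.6·0.37] = 346.25 + 127.813 = 474.063.
Under uncorrelated errors the observed covariances equal the true-score covariances, so only the own-variance terms attenuate.
True-score variance = [12.7²·0.71 + 13.6²·0.65] + 127.813 = 234.74 + 127.813 = 362.553.
Reliability = 362.553 / 474.063 = 0.7648.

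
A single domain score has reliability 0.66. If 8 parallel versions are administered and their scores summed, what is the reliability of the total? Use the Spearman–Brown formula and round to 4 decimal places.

0.9395

ρ_k = kρ / (1 + (k−1)ρ) = 8·0.66 / (1 + 7·0.66) = 5.280 / 5.620 = 0.9395.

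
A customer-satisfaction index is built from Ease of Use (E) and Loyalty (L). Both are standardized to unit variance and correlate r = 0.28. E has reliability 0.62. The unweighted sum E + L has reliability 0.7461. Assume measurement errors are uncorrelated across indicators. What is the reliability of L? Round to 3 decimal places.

0.730

Var(E+L) = 2 + 2·0.28 = 2.560.
True-score variance = ρ_E + ρ_L + 2·0.28, so 0.7461 = (0.62 + ρ_L + 0.56) / 2.560.
ρ_L = 0.7461·2.560 − 0.62 − 0.56 = 0.730.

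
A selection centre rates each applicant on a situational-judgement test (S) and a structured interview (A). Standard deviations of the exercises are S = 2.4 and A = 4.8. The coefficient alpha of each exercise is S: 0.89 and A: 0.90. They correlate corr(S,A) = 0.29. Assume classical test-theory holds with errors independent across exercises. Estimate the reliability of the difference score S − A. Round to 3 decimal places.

0.867

Var(S−A) = 2.4² + 4.8² − 2·2.4·4.8·0.29 = 28.8 − 6.6816 = 22.1184.
Because errors are independent across components, Cov(Tᵢ,Tⱼ) = Cov(Xᵢ,Xⱼ); the off-diagonal part of the true-score variance is the same as above.
True-score variance = [2.4²·0.89 + 4.8²·0.90] − 6.6816 = 25.8624 − 6.6816 = 19.1808.
Reliability = 19.1808 / 22.1184 = 0.867.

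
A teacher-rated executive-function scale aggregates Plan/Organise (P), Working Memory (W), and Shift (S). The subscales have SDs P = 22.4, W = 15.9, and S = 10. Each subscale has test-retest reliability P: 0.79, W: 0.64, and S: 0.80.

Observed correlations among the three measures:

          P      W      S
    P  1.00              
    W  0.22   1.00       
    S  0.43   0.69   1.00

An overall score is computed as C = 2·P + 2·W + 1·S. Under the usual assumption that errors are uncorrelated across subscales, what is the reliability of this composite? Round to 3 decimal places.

0.824

Var(C) = 2²·22.4² + 2²·15.9² + 10² + 2·[4·22.4·15.9·0.22 + 2·22.4·10·0.43 + 2·15.9·10·0.69] = 3118.28 + 1450.96 = 4569.24.
With uncorrelated errors the cross-covariances are all true-score covariance, so they carry over unchanged; only the diagonal terms shrink to ρᵢσᵢ².
True-score variance = [2²·22.4²·0.79 + 2²·15.9²·0.64 + 10²·0.80] + 1450.96 = 2312.76 + 1450.96 = 3763.72.
Reliability = 3763.72 / 4569.24 = 0.824.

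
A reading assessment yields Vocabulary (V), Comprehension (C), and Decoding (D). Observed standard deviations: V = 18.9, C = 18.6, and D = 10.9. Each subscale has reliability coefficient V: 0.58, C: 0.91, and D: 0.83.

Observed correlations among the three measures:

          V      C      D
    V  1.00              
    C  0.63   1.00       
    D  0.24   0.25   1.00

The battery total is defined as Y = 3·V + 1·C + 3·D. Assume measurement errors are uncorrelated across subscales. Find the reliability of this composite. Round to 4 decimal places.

Var(Y) = 3²·18.9² + 18.6² + 3²·10.9² + 2·[3·18.9·18.6·0.63 + 9·18.9·10.9·0.24 + 3·18.6·10.9·0.25] = 4630.14 + 2522.89 = 7153.03.
With uncorrelated errors the cross-covariances are all true-score covariance, so they carry over unchanged; only the diagonal terms shrink to ρᵢσᵢ².
True-score variance = [3²·18.9²·0.58 + 18.6²·0.91 + 3²·10.9²·0.83] + 2522.89 = 3066.97 + 2522.89 = 5589.86.
Reliability = 5589.86 / 7153.03 = 0.7815.

0.7815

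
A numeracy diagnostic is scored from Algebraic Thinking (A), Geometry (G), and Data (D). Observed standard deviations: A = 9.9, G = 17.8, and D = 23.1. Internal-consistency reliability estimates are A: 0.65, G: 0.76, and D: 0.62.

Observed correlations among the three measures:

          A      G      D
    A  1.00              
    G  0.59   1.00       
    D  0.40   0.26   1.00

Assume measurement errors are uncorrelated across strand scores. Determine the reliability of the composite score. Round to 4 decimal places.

0.7984

Var(A+G+D) = 9.9² + 17.8² + 23.1² + 2·[9.9·17.8·0.59 + 9.9·23.1·0.40 + 17.8·23.1·0.26] = 948.46 + 604.705 = 1553.17.
With uncorrelated errors the cross-covariances are all true-score covariance, so they carry over unchanged; only the diagonal terms shrink to ρᵢσᵢ².
True-score variance = [9.9²·0.65 + 17.8²·0.76 + 23.1²·0.62] + 604.705 = 635.343 + 604.705 = 1240.05.
Reliability = 1240.05 / 1553.17 = 0.7984.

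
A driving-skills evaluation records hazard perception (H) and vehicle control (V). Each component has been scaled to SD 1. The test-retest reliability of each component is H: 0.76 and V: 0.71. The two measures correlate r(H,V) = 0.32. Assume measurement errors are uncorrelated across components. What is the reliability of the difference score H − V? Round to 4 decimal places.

0.6103

Var(H−V) = 1 + 1 − 2·0.32 = 2 − 0.64 = 1.36.
Because errors are independent across components, Cov(Tᵢ,Tⱼ) = Cov(Xᵢ,Xⱼ); the off-diagonal part of the true-score variance is the same as above.
True-score variance = [0.76 + 0.71] − 0.64 = 1.47 − 0.64 = 0.83.
Reliability = 0.83 / 1.36 = 0.6103.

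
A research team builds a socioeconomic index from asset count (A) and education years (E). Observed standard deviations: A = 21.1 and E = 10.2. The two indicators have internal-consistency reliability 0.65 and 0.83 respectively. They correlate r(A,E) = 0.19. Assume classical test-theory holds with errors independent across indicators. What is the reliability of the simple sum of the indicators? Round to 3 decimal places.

Var(A+E) = 21.1² + 10.2² + 2·[21.1·10.2·0.19] = 549.25 + 81.7836 = 631.034.
Under uncorrelated errors the observed covariances equal the true-score covariances, so only the own-variance terms attenuate.
True-score variance = [21.1²·0.65 + 10.2²·0.83] + 81.7836 = 375.74 + 81.7836 = 457.523.
Reliability = 457.523 / 631.034 = 0.725.

0.725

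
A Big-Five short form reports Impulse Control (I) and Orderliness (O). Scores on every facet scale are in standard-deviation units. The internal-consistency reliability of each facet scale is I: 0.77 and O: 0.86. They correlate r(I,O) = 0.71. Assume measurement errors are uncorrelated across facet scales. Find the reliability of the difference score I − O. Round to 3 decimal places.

Var(I−O) = 1 + 1 − 2·0.71 = 2 − 1.42 = 0.58.
Because errors are independent across components, Cov(Tᵢ,Tⱼ) = Cov(Xᵢ,Xⱼ); the off-diagonal part of the true-score variance is the same as above.
True-score variance = [0.77 + 0.86] − 1.42 = 1.63 − 1.42 = 0.21.
Reliability = 0.21 / 0.58 = 0.362.

0.362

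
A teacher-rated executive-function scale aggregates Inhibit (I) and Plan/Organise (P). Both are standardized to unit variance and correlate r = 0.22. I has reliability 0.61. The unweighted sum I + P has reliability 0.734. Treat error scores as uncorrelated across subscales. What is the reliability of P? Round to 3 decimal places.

0.741

Var(I+P) = 2 + 2·0.22 = 2.440.
True-score variance = ρ_I + ρ_P + 2·0.22, so 0.734 = (0.61 + ρ_P + 0.44) / 2.440.
ρ_P = 0.734·2.440 − 0.61 − 0.44 = 0.741.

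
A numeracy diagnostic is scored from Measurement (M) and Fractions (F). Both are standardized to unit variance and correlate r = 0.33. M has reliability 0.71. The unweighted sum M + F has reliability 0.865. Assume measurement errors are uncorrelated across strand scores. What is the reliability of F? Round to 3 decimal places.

Var(M+F) = 2 + 2·0.33 = 2.660.
True-score variance = ρ_M + ρ_F + 2·0.33, so 0.865 = (0.71 + ρ_F + 0.66) / 2.660.
ρ_F = 0.865·2.660 − 0.71 − 0.66 = 0.931.

0.931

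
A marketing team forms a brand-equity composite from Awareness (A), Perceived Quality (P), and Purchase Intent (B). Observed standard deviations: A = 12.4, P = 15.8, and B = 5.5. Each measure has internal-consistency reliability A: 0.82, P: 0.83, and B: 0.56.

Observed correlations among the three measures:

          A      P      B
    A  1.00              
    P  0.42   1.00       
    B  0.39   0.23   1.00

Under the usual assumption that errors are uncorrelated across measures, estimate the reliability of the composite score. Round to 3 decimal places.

0.879

Var(A+P+B) = 12.4² + 15.8² + 5.5² + 2·[12.4·15.8·0.42 + 12.4·5.5·0.39 + 15.8·5.5·0.23] = 433.65 + 257.743 = 691.393.
Because errors are independent across components, Cov(Tᵢ,Tⱼ) = Cov(Xᵢ,Xⱼ); the off-diagonal part of the true-score variance is the same as above.
True-score variance = [12.4²·0.82 + 15.8²·0.83 + 5.5²·0.56] + 257.743 = 350.224 + 257.743 = 607.967.
Reliability = 607.967 / 691.393 = 0.879.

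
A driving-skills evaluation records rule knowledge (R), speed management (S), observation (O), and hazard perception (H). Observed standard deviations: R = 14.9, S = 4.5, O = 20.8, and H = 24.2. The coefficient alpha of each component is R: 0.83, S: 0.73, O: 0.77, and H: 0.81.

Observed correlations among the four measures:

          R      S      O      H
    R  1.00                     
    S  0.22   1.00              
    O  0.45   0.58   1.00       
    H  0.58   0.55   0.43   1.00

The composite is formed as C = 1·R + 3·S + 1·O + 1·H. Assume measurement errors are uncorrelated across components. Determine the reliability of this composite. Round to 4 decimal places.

Var(C) = 14.9² + 3²·4.5² + 20.8² + 24.2² + 2·[3·14.9·4.5·0.22 + 14.9·20.8·0.45 + 14.9·24.2·0.58 + 3·4.5·20.8·0.58 + 3·4.5·24.2·0.55 + 20.8·24.2·0.43] = 1422.54 + 1903.69 = 3326.23.
Because errors are independent across components, Cov(Tᵢ,Tⱼ) = Cov(Xᵢ,Xⱼ); the off-diagonal part of the true-score variance is the same as above.
True-score variance = [14.9²·0.83 + 3²·4.5²·0.73 + 20.8²·0.77 + 24.2²·0.81] + 1903.69 = 1124.81 + 1903.69 = 3028.51.
Reliability = 3028.51 / 3326.23 = 0.9105.

0.9105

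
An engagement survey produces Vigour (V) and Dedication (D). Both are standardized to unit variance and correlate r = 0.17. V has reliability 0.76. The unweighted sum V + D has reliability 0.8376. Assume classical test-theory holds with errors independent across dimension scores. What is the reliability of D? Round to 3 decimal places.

Var(V+D) = 2 + 2·0.17 = 2.340.
True-score variance = ρ_V + ρ_D + 2·0.17, so 0.8376 = (0.76 + ρ_D + 0.34) / 2.340.
ρ_D = 0.8376·2.340 − 0.76 − 0.34 = 0.860.

0.860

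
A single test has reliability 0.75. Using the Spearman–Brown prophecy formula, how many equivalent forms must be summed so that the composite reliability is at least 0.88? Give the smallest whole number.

k ≥ ρ*(1−ρ₁)/(ρ₁(1−ρ*)) = 0.88·0.25 / (0.75·0.12) = 2.444.
Smallest integer k = 3.

3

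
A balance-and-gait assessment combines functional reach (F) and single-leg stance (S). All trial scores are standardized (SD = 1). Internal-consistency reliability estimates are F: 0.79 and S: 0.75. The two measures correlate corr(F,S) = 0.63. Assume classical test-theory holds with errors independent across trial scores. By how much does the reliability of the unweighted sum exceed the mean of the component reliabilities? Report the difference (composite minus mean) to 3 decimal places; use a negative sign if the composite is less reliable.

0.089

Var(sum) = 2 + 1.26 = 3.26; true-score variance = 1.54 + 1.26 = 2.8; composite reliability = 0.8589.
Mean component reliability = 0.7700.
Difference = 0.8589 − 0.7700 = 0.089.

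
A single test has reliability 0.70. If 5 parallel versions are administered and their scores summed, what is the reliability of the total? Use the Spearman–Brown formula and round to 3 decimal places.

ρ_k = kρ / (1 + (k−1)ρ) = 5·0.70 / (1 + 4·0.70) = 3.500 / 3.800 = 0.921.

0.921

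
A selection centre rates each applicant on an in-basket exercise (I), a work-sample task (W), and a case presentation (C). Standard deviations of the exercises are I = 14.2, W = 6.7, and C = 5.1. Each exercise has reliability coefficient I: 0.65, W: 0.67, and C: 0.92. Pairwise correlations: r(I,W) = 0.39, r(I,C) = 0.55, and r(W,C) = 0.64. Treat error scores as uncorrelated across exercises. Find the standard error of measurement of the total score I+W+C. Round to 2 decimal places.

9.35

Var(total) = 272.54 + 197.609 = 470.149.
True-score variance = 185.072 + 197.609 = 382.68, so reliability = 0.8140.
Error variance = 470.149 − 382.68 = 87.4685; SEM = √87.4685 = 9.35.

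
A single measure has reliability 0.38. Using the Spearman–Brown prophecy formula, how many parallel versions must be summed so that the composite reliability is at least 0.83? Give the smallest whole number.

8

k ≥ ρ*(1−ρ₁)/(ρ₁(1−ρ*)) = 0.83·0.62 / (0.38·0.17) = 7.966.
Smallest integer k = 8.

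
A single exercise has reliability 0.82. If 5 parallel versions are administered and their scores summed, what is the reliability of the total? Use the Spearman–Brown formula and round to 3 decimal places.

ρ_k = kρ / (1 + (k−1)ρ) = 5·0.82 / (1 + 4·0.82) = 4.100 / 4.280 = 0.958.

0.958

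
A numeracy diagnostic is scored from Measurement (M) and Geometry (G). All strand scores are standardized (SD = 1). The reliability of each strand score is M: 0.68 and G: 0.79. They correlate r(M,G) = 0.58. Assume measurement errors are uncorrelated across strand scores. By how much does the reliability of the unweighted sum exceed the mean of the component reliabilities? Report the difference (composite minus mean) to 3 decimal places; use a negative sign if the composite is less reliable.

Var(sum) = 2 + 1.16 = 3.16; true-score variance = 1.47 + 1.16 = 2.63; composite reliability = 0.8323.
Mean component reliability = 0.7350.
Difference = 0.8323 − 0.7350 = 0.097.

0.097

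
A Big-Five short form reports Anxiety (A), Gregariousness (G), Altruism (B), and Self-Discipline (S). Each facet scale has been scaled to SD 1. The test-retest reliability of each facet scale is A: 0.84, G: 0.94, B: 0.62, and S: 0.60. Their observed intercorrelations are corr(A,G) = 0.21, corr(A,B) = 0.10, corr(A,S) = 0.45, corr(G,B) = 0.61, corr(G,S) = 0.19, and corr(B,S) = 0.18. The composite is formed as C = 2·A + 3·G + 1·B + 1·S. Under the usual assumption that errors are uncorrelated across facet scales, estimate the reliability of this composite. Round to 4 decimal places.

Var(C) = 2² + 3² + 1 + 1 + 2·[6·0.21 + 2·0.10 + 2·0.45 + 3·0.61 + 3·0.19 + 0.18] = 15 + 9.88 = 24.88.
With uncorrelated errors the cross-covariances are all true-score covariance, so they carry over unchanged; only the diagonal terms shrink to ρᵢσᵢ².
True-score variance = [2²·0.84 + 3²·0.94 + 0.62 + 0.60] + 9.88 = 13.04 + 9.88 = 22.92.
Reliability = 22.92 / 24.88 = 0.9212.

0.9212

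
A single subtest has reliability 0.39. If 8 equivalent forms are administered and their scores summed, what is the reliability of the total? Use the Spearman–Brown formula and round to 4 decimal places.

0.8365

ρ_k = kρ / (1 + (k−1)ρ) = 8·0.39 / (1 + 7·0.39) = 3.120 / 3.730 = 0.8365.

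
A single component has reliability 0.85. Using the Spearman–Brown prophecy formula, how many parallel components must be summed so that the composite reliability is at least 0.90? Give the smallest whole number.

k ≥ ρ*(1−ρ₁)/(ρ₁(1−ρ*)) = 0.90·0.15 / (0.85·0.10) = 1.588.
Smallest integer k = 2.

2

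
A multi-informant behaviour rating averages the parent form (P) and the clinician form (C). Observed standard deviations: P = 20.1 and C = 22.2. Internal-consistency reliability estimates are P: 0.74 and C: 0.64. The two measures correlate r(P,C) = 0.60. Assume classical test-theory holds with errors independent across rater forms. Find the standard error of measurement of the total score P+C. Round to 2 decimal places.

Var(total) = 896.85 + 535.464 = 1432.31.
True-score variance = 614.385 + 535.464 = 1149.85, so reliability = 0.8028.
Error variance = 1432.31 − 1149.85 = 282.465; SEM = √282.465 = 16.81.

16.81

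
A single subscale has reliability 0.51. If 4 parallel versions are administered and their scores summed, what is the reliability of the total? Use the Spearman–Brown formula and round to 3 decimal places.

ρ_k = kρ / (1 + (k−1)ρ) = 4·0.51 / (1 + 3·0.51) = 2.040 / 2.530 = 0.806.

0.806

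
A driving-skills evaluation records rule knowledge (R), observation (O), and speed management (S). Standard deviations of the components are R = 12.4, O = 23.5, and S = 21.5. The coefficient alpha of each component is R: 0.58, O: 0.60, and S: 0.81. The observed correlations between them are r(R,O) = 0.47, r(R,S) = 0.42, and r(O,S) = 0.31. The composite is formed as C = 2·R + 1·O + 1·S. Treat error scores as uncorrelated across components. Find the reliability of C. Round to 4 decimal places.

Var(C) = 2²·12.4² + 23.5² + 21.5² + 2·[2·12.4·23.5·0.47 + 2·12.4·21.5·0.42 + 23.5·21.5·0.31] = 1629.54 + 1308.97 = 2938.51.
Under uncorrelated errors the observed covariances equal the true-score covariances, so only the own-variance terms attenuate.
True-score variance = [2²·12.4²·0.58 + 23.5²·0.60 + 21.5²·0.81] + 1308.97 = 1062.5 + 1308.97 = 2371.47.
Reliability = 2371.47 / 2938.51 = 0.8070.

0.8070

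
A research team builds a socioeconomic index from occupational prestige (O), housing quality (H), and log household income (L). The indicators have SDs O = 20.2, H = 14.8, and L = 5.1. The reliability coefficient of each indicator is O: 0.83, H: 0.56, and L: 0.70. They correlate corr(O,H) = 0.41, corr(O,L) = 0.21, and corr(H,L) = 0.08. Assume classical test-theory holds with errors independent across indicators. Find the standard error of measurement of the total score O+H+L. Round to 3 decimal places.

Var(total) = 653.09 + 300.492 = 953.582.
True-score variance = 479.543 + 300.492 = 780.035, so reliability = 0.8180.
Error variance = 953.582 − 780.035 = 173.547; SEM = √173.547 = 13.174.

13.174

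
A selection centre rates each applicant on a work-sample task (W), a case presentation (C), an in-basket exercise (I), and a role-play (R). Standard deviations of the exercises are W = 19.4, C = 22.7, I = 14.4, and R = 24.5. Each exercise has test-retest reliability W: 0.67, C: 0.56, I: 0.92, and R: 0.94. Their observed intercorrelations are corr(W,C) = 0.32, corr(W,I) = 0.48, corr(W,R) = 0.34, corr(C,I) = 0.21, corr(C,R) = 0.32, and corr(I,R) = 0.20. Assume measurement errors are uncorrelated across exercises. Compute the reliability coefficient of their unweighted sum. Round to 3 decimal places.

Var(W+C+I+R) = 19.4² + 22.7² + 14.4² + 24.5² + 2·[19.4·22.7·0.32 + 19.4·14.4·0.48 + 19.4·24.5·0.34 + 22.7·14.4·0.21 + 22.7·24.5·0.32 + 14.4·24.5·0.20] = 1699.26 + 1507.58 = 3206.84.
Because errors are independent across components, Cov(Tᵢ,Tⱼ) = Cov(Xᵢ,Xⱼ); the off-diagonal part of the true-score variance is the same as above.
True-score variance = [19.4²·0.67 + 22.7²·0.56 + 14.4²·0.92 + 24.5²·0.94] + 1507.58 = 1295.73 + 1507.58 = 2803.31.
Reliability = 2803.31 / 3206.84 = 0.874.

0.874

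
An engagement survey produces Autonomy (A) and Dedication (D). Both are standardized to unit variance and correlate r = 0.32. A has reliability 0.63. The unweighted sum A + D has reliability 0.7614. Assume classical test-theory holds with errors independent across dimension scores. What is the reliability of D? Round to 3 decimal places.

Var(A+D) = 2 + 2·0.32 = 2.640.
True-score variance = ρ_A + ρ_D + 2·0.32, so 0.7614 = (0.63 + ρ_D + 0.64) / 2.640.
ρ_D = 0.7614·2.640 − 0.63 − 0.64 = 0.740.

0.740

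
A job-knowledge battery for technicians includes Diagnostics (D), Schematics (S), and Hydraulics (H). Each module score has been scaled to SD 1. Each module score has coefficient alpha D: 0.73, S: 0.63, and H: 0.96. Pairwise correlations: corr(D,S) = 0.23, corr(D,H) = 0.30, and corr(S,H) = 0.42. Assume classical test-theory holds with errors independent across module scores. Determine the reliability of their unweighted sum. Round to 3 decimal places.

Var(D+S+H) = 3 + 2·[0.23 + 0.30 + 0.42] = 3 + 1.9 = 4.9.
Under uncorrelated errors the observed covariances equal the true-score covariances, so only the own-variance terms attenuate.
True-score variance = [0.73 + 0.63 + 0.96] + 1.9 = 2.32 + 1.9 = 4.22.
Reliability = 4.22 / 4.9 = 0.861.

0.861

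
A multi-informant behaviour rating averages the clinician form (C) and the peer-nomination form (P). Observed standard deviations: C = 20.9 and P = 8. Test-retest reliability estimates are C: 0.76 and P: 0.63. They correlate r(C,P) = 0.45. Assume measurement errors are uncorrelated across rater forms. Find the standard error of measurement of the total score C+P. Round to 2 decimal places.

Var(total) = 500.81 + 150.48 = 651.29.
True-score variance = 372.296 + 150.48 = 522.776, so reliability = 0.8027.
Error variance = 651.29 − 522.776 = 128.514; SEM = √128.514 = 11.34.

11.34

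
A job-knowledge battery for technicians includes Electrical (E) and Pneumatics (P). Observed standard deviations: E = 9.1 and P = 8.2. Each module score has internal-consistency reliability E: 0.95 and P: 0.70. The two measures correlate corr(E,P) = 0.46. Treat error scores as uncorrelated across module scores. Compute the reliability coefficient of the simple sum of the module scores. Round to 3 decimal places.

0.889

Var(E+P) = 9.1² + 8.2² + 2·[9.1·8.2·0.46] = 150.05 + 68.6504 = 218.7.
Because errors are independent across components, Cov(Tᵢ,Tⱼ) = Cov(Xᵢ,Xⱼ); the off-diagonal part of the true-score variance is the same as above.
True-score variance = [9.1²·0.95 + 8.2²·0.70] + 68.6504 = 125.737 + 68.6504 = 194.388.
Reliability = 194.388 / 218.7 = 0.889.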